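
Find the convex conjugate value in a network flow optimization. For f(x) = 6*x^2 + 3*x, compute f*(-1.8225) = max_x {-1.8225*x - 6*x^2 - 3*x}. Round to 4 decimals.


f*(y) = sup_x {y*x - a*x^2 - b*x} = sup_x {(y-b)*x - a*x^2}
FOC: (y - b) - 2a*x = 0 => x* = (y - b)/(2a)
x* = (-1.8225 - 3)/(2*6) = -0.4019
f*(-1.8225) = (y-b)^2/(4a) = (-1.8225 - 3)^2/(4*6)
= 23.2565/24 = 0.969


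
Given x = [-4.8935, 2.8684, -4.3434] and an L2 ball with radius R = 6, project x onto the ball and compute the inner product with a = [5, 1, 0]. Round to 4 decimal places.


Step 1: Compute ||x|| (intermediates to 6 decimals).
||x|| = sqrt((-4.8935)^2 + 2.8684^2 + (-4.3434)^2) = 7.144171
Step 2: Project.
Since ||x|| > R, scale = R/||x|| = 6/7.144171 = 0.839846, proj(x) = scale * x
proj(x) = [-4.109786, 2.409014, -3.647787]
Step 3: Dot product.
a^T * proj(x) = 5*(-4.109786) + 1*2.409014 + 0*(-3.647787) = -18.1399


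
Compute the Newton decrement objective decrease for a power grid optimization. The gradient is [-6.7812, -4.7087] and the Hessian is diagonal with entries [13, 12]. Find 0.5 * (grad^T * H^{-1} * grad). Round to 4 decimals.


Step 1: H is diagonal, so H^(-1) * g = [-0.5216, -0.3924].
Step 2: g^T H^(-1) g = sum_i g_i^2 / H_ii
  = (-6.7812)^2/13 + (-4.7087)^2/12
  = 3.5373 + 1.8477 = 5.3849
Step 3: Objective decrease = 0.5 * g^T H^(-1) g = 2.6925


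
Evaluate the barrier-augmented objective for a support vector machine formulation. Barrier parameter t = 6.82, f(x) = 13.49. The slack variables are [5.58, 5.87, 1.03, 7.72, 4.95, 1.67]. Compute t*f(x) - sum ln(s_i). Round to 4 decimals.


Step 1: Compute log-barrier.
ln values: [1.7192, 1.7699, 0.0296, 2.0438, 1.5994, 0.5128]
phi = -(1.7192 + 1.7699 + 0.0296 + 2.0438 + 1.5994 + 0.5128) = -7.6746
Step 2: Compute augmented objective.
t*f(x) = 6.82*13.49 = 92.0018
Total = 92.0018 - 7.6746 = 84.3272


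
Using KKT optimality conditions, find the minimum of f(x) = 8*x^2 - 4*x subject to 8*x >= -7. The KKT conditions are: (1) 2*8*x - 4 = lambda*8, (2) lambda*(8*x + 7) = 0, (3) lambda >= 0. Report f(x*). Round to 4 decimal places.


Step 1: Try lambda = 0 (constraint inactive).
Stationarity: 2*8*x - 4 = 0
x* = 4/(2*8) = 0.25
Check constraint: 8*0.25 = 2.0 >= -7 -- satisfied.
Step 2: Compute optimal value.
f(x*) = 8*0.25^2 - 4*0.25 = -0.5


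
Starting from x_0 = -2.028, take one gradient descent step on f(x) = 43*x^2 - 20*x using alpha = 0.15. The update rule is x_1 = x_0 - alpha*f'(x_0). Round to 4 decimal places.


We compute the gradient at x_0 and apply the update.
f'(x) = 86*x - 20
f'(-2.028) = 86*-2.028 - 20 = -194.408
x_1 = -2.028 - 0.15*-194.408 = 27.1332


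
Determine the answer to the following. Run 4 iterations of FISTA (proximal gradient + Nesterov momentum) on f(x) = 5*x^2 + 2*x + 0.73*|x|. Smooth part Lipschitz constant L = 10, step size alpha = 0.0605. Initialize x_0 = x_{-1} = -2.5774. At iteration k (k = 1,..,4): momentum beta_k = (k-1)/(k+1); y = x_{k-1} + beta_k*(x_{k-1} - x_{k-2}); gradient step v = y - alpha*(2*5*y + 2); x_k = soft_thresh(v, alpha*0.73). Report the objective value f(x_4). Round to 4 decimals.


FISTA on f(x) = 5*x^2 + 2*x + 0.73*|x|
L = 10, alpha = 0.0605
Iteration 1: beta = 0.0, y = -2.5774 + 0.0*(-2.5774 + 2.5774) = -2.5774
  grad(y) = -23.774, v = y - alpha*grad = -1.1391
  prox(v) = soft_thresh(-1.1391, 0.0442) = -1.0949
Iteration 2: beta = 0.3333, y = -1.0949 + 0.3333*(-1.0949 + 2.5774) = -0.6007
  grad(y) = -4.0074, v = y - alpha*grad = -0.3583
  prox(v) = soft_thresh(-0.3583, 0.0442) = -0.3141
Iteration 3: beta = 0.5, y = -0.3141 + 0.5*(-0.3141 + 1.0949) = 0.0763
  grad(y) = 2.7626, v = y - alpha*grad = -0.0909
  prox(v) = soft_thresh(-0.0909, 0.0442) = -0.0467
Iteration 4: beta = 0.6, y = -0.0467 + 0.6*(-0.0467 + 0.3141) = 0.1137
  grad(y) = 3.1374, v = y - alpha*grad = -0.0761
  prox(v) = soft_thresh(-0.0761, 0.0442) = -0.0319
f(x_4) = 5*(-0.0319)^2 + 2*(-0.0319) + 0.73*|-0.0319| = -0.0354


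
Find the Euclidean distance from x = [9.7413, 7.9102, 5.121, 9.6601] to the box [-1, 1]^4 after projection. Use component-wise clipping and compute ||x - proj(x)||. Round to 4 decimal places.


Project each component onto [-1, 1].
clip(9.7413) = 1.0, clip(7.9102) = 1.0, clip(5.121) = 1.0, clip(9.6601) = 1.0
Projection = [1.0, 1.0, 1.0, 1.0]
Squared diffs: [76.4103, 47.7509, 16.9826, 74.9973]
Distance = sqrt(216.1411) = 14.7017


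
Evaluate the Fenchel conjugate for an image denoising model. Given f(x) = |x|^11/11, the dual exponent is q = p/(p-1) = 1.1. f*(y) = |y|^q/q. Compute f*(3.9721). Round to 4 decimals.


The conjugate exponent q satisfies 1/p + 1/q = 1.
p = 11, so q = 11/(11 - 1) = 1.1
|y|^q = 3.9721^1.1 = 4.5596
f*(3.9721) = 4.5596 / 1.1 = 4.145


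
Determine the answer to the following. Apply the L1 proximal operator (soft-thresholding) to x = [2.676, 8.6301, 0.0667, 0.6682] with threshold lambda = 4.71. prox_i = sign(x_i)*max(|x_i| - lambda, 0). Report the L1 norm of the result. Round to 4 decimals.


Soft-thresholding with lambda = 4.71:
prox(2.676) = sign(2.676)*max(|2.676| - 4.71, 0) = 0.0
prox(8.6301) = sign(8.6301)*max(|8.6301| - 4.71, 0) = 3.9201
prox(0.0667) = sign(0.0667)*max(|0.0667| - 4.71, 0) = 0.0
prox(0.6682) = sign(0.6682)*max(|0.6682| - 4.71, 0) = 0.0
prox(x) = [0.0, 3.9201, 0.0, 0.0]
||prox(x)||_1 = 0.0 + 3.9201 + 0.0 + 0.0 = 3.9201


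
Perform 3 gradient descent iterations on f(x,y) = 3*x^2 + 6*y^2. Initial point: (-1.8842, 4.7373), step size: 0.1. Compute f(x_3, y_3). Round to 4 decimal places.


Gradient descent on f(x,y) = 3*x^2 + 6*y^2.
Starting point: (-1.8842, 4.7373), alpha = 0.1
Step 1: grad_x = 2*3*-1.8842 = -11.3052, grad_y = 2*6*4.7373 = 56.8476
  x_1 = -1.8842 - 0.1*-11.3052 = -0.7537
  y_1 = 4.7373 - 0.1*56.8476 = -0.9475
Step 2: grad_x = 2*3*-0.7537 = -4.5221, grad_y = 2*6*-0.9475 = -11.3695
  x_2 = -0.7537 - 0.1*-4.5221 = -0.3015
  y_2 = -0.9475 - 0.1*-11.3695 = 0.1895
Step 3: grad_x = 2*3*-0.3015 = -1.8088, grad_y = 2*6*0.1895 = 2.2739
  x_3 = -0.3015 - 0.1*-1.8088 = -0.1206
  y_3 = 0.1895 - 0.1*2.2739 = -0.0379
f(-0.1206, -0.0379) = 3*(-0.1206)^2 + 6*(-0.0379)^2 = 0.0522


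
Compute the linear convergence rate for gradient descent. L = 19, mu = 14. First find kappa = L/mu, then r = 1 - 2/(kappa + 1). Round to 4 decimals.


Step 1: Compute the condition number.
kappa = L/mu = 19/14 = 1.3571
Step 2: Compute the convergence rate.
r = 1 - 2/(kappa + 1) = 1 - 2*mu/(L + mu) = (L - mu)/(L + mu) = 5/33 = 0.1515


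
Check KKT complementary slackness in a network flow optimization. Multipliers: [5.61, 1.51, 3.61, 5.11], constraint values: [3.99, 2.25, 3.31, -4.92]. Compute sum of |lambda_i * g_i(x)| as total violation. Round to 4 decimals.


KKT complementary slackness check:
lambda_1 * g_1 = 5.61 * 3.99 = 22.3839
lambda_2 * g_2 = 1.51 * 2.25 = 3.3975
lambda_3 * g_3 = 3.61 * 3.31 = 11.9491
lambda_4 * g_4 = 5.11 * -4.92 = -25.1412
Total violation = 22.3839 + 3.3975 + 11.9491 + 25.1412 = 62.8717


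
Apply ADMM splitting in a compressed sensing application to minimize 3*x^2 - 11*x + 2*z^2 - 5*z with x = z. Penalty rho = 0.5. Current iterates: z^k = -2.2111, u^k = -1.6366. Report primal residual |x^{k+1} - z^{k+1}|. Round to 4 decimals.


ADMM iteration with rho = 0.5, z^k = -2.2111, u^k = -1.6366
Step 1: x-update.
Minimize 3*x^2 - 11*x + (0.5/2)*(x + 2.2111 - 1.6366)^2
FOC: (2*3 + 0.5)*x = 11 + 0.5*(-2.2111 + 1.6366)
x^{k+1} = 1.6481
Step 2: z-update.
Minimize 2*z^2 - 5*z + (0.5/2)*(1.6481 - z - 1.6366)^2
FOC: (2*2 + 0.5)*z = 5 + 0.5*(1.6481 - 1.6366)
z^{k+1} = 1.1124
Step 3: u-update.
u^{k+1} = -1.6366 + 1.6481 - 1.1124 = -1.1009
Step 4: Primal residual = |1.6481 - 1.1124| = 0.5357


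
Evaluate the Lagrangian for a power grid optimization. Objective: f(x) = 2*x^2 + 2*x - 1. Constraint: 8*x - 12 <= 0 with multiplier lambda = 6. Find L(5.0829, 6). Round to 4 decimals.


Step 1: Evaluate f(x).
f(5.0829) = 2*5.0829^2 + 2*5.0829 - 1 = 60.8375
Step 2: Evaluate g(x).
g(5.0829) = 8*5.0829 - 12 = 28.6632
Step 3: Compute Lagrangian.
L = 60.8375 + 6*28.6632 = 232.8167


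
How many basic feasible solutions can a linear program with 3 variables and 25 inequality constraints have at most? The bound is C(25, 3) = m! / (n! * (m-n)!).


Each vertex corresponds to some choice of n active constraints out of m, so the number of vertices is at most C(m, n) = m! / (n!(m-n)!).
m = 25, n = 3
Numerator: 25 * 24 * 23
Denominator: 3! = 6
C(25, 3) = 2300


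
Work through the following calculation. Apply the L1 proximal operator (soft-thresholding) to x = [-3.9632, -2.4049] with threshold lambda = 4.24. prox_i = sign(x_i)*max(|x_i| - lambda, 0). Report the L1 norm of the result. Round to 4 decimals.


Soft-thresholding with lambda = 4.24:
prox(-3.9632) = sign(-3.9632)*max(|-3.9632| - 4.24, 0) = 0.0
prox(-2.4049) = sign(-2.4049)*max(|-2.4049| - 4.24, 0) = 0.0
prox(x) = [0.0, 0.0]
||prox(x)||_1 = 0.0 + 0.0 = 0.0


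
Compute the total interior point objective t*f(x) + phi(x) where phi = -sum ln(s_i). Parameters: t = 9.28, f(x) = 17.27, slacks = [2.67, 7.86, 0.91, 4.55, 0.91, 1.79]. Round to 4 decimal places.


Step 1: Compute log-barrier.
ln values: [0.9821, 2.0618, -0.0943, 1.5151, -0.0943, 0.5822]
phi = -(0.9821 + 2.0618 - 0.0943 + 1.5151 - 0.0943 + 0.5822) = -4.9526
Step 2: Compute augmented objective.
t*f(x) = 9.28*17.27 = 160.2656
Total = 160.2656 - 4.9526 = 155.313


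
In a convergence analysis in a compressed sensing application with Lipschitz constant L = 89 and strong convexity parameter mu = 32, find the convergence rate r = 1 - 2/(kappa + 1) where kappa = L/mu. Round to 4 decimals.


Step 1: Compute the condition number.
kappa = L/mu = 89/32 = 2.7813
Step 2: Compute the convergence rate.
r = 1 - 2/(kappa + 1) = 1 - 2*mu/(L + mu) = (L - mu)/(L + mu) = 57/121 = 0.4711


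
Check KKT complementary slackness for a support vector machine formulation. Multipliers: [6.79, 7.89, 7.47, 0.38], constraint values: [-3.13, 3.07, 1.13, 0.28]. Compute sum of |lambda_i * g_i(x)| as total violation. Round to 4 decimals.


KKT complementary slackness check:
lambda_1 * g_1 = 6.79 * -3.13 = -21.2527
lambda_2 * g_2 = 7.89 * 3.07 = 24.2223
lambda_3 * g_3 = 7.47 * 1.13 = 8.4411
lambda_4 * g_4 = 0.38 * 0.28 = 0.1064
Total violation = 21.2527 + 24.2223 + 8.4411 + 0.1064 = 54.0225


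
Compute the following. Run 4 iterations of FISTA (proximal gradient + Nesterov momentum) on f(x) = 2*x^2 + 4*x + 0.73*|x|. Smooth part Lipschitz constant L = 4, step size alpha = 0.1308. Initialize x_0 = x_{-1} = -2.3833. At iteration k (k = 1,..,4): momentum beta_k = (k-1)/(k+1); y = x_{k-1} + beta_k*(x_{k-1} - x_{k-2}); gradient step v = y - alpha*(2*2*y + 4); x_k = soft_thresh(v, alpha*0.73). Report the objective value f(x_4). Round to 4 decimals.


FISTA on f(x) = 2*x^2 + 4*x + 0.73*|x|
L = 4, alpha = 0.1308
Iteration 1: beta = 0.0, y = -2.3833 + 0.0*(-2.3833 + 2.3833) = -2.3833
  grad(y) = -5.5332, v = y - alpha*grad = -1.6596
  prox(v) = soft_thresh(-1.6596, 0.0955) = -1.5641
Iteration 2: beta = 0.3333, y = -1.5641 + 0.3333*(-1.5641 + 2.3833) = -1.291
  grad(y) = -1.164, v = y - alpha*grad = -1.1387
  prox(v) = soft_thresh(-1.1387, 0.0955) = -1.0433
Iteration 3: beta = 0.5, y = -1.0433 + 0.5*(-1.0433 + 1.5641) = -0.7829
  grad(y) = 0.8686, v = y - alpha*grad = -0.8965
  prox(v) = soft_thresh(-0.8965, 0.0955) = -0.801
Iteration 4: beta = 0.6, y = -0.801 + 0.6*(-0.801 + 1.0433) = -0.6556
  grad(y) = 1.3775, v = y - alpha*grad = -0.8358
  prox(v) = soft_thresh(-0.8358, 0.0955) = -0.7403
f(x_4) = 2*(-0.7403)^2 + 4*(-0.7403) + 0.73*|-0.7403| = -1.3247


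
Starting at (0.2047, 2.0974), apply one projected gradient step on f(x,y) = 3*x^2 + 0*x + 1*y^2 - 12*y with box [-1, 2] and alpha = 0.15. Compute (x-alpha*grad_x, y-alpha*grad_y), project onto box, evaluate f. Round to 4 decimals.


Step 1: Compute gradient at (0.2047, 2.0974).
grad_x = 2*3*0.2047 + 0 = 1.2282
grad_y = 2*1*2.0974 - 12 = -7.8052
Step 2: Gradient step.
x_raw = 0.2047 - 0.15*1.2282 = 0.0205
y_raw = 2.0974 - 0.15*-7.8052 = 3.2682
Step 3: Project onto [-1, 2].
x_proj = clip(0.0205) = 0.0205
y_proj = clip(3.2682) = 2.0
Step 4: Evaluate f.
f(0.0205, 2.0) = -19.9987


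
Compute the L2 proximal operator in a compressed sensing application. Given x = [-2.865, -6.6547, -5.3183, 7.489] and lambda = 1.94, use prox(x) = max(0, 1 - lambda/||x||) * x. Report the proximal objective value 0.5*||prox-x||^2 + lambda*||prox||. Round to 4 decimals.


Step 1: Compute ||x||.
||x|| = 11.6988
Step 2: Compute scaling factor.
scale = max(0, 1 - 1.94/11.6988) = 0.8342
Step 3: prox(x) = [-2.3899, -5.5512, -4.4364, 6.2471]
||prox(x)|| = 9.7588
Step 4: Proximal objective.
0.5*||prox-x||^2 = 1.8818
lambda*||prox|| = 18.9321
Total = 20.8139


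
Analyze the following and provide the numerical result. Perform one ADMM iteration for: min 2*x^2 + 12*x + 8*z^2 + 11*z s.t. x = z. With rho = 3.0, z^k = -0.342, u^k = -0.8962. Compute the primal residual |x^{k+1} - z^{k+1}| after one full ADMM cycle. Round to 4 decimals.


ADMM iteration with rho = 3.0, z^k = -0.342, u^k = -0.8962
Step 1: x-update.
Minimize 2*x^2 + 12*x + (3.0/2)*(x + 0.342 - 0.8962)^2
FOC: (2*2 + 3.0)*x = -12 + 3.0*(-0.342 + 0.8962)
x^{k+1} = -1.4768
Step 2: z-update.
Minimize 8*z^2 + 11*z + (3.0/2)*(-1.4768 - z - 0.8962)^2
FOC: (2*8 + 3.0)*z = -11 + 3.0*(-1.4768 - 0.8962)
z^{k+1} = -0.9536
Step 3: u-update.
u^{k+1} = -0.8962 - 1.4768 + 0.9536 = -1.4193
Step 4: Primal residual = |-1.4768 + 0.9536| = 0.5231


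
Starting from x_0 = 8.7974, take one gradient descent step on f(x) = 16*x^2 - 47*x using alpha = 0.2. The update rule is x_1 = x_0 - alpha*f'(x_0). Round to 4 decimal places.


We compute the gradient at x_0 and apply the update.
f'(x) = 32*x - 47
f'(8.7974) = 32*8.7974 - 47 = 234.5168
x_1 = 8.7974 - 0.2*234.5168 = -38.106


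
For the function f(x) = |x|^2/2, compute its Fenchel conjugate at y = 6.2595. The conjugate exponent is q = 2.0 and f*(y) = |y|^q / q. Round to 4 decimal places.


The conjugate exponent q satisfies 1/p + 1/q = 1.
p = 2, so q = 2/(2 - 1) = 2.0
|y|^q = 6.2595^2.0 = 39.1813
f*(6.2595) = 39.1813 / 2.0 = 19.5907


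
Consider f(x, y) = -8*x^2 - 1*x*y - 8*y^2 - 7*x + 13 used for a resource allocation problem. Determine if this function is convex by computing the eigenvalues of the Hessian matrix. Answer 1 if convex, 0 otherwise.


The Hessian of f(x,y) = -8*x^2 - 1*x*y - 8*y^2 - 7*x + 13 is:
H = [[-16, -1], [-1, -16]]
Trace = -16 - 16 = -32
Determinant = -16*-16 - (-1)^2 = 255
Discriminant = (-32)^2 - 4*255 = 4.0
Eigenvalues: lambda_1 = -17.0, lambda_2 = -15.0
The function is not convex.

0


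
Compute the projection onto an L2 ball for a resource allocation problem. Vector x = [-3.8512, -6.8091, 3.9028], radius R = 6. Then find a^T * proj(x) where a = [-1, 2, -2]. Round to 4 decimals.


Step 1: Compute ||x|| (intermediates to 6 decimals).
||x|| = sqrt((-3.8512)^2 + (-6.8091)^2 + 3.9028^2) = 8.742278
Step 2: Project.
Since ||x|| > R, scale = R/||x|| = 6/8.742278 = 0.68632, proj(x) = scale * x
proj(x) = [-2.643156, -4.673222, 2.67857]
Step 3: Dot product.
a^T * proj(x) = -1*(-2.643156) + 2*(-4.673222) - 2*2.67857 = -12.0604


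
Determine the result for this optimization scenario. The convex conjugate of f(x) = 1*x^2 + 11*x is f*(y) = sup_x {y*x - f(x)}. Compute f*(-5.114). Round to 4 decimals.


f*(y) = sup_x {y*x - a*x^2 - b*x} = sup_x {(y-b)*x - a*x^2}
FOC: (y - b) - 2a*x = 0 => x* = (y - b)/(2a)
x* = (-5.114 - 11)/(2*1) = -8.057
f*(-5.114) = (y-b)^2/(4a) = (-5.114 - 11)^2/(4*1)
= 259.661/4 = 64.9152


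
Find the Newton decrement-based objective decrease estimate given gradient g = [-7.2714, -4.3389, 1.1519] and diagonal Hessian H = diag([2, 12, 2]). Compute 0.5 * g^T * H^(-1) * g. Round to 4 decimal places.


Step 1: H is diagonal, so H^(-1) * g = [-3.6357, -0.3616, 0.576].
Step 2: g^T H^(-1) g = sum_i g_i^2 / H_ii
  = (-7.2714)^2/2 + (-4.3389)^2/12 + (1.1519)^2/2
  = 26.4366 + 1.5688 + 0.6634 = 28.6689
Step 3: Objective decrease = 0.5 * g^T H^(-1) g = 14.3345


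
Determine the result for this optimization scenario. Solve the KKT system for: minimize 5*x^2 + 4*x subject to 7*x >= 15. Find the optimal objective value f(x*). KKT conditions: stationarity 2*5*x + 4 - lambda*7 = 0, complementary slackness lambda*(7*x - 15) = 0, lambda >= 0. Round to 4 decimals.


Step 1: Try lambda = 0 (constraint inactive).
x_unc = -4/(2*5) = -0.4
Check: 7*-0.4 = -2.8 < 15 -- violated!
Step 2: Constraint must be active: 7*x = 15
x* = 15/7 = 2.1429 (rounded; the exact value 15/7 is used below)
lambda = (2*5*(15/7) + 4)/7 = 3.6327
Step 3: Compute optimal value.
f(x*) = 5*(15/7)^2 + 4*(15/7) = 31.5306


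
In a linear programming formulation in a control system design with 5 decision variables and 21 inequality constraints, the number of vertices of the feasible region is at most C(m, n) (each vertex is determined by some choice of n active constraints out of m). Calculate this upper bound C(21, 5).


Each vertex corresponds to some choice of n active constraints out of m, so the number of vertices is at most C(m, n) = m! / (n!(m-n)!).
m = 21, n = 5
Numerator: 21 * 20 * 19 * 18 * 17
Denominator: 5! = 120
C(21, 5) = 20349


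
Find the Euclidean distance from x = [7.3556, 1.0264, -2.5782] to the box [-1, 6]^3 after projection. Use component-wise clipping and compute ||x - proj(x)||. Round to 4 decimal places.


Project each component onto [-1, 6].
clip(7.3556) = 6.0, clip(1.0264) = 1.0264, clip(-2.5782) = -1.0
Projection = [6.0, 1.0264, -1.0]
Squared diffs: [1.8377, 0.0, 2.4907]
Distance = sqrt(4.3284) = 2.0805


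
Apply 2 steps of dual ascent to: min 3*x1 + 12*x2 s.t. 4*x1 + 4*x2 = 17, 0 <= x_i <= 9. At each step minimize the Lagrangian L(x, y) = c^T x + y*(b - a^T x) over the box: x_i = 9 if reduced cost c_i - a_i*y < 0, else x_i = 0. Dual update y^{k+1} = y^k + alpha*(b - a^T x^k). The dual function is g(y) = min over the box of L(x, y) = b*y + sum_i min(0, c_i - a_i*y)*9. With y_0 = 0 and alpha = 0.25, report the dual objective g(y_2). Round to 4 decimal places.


Dual ascent for LP: min 3*x1 + 12*x2, 4*x1 + 4*x2 = 17, 0 <= x_i <= 9
Step 1: y^k = 0.0, reduced costs: (3.0, 12.0)
  x^k = (0.0, 0.0), subgradient = b - a^T x = 17.0
  y^{k+1} = 0.0 + 0.25*17.0 = 4.25
Step 2: y^k = 4.25, reduced costs: (-14.0, -5.0)
  x^k = (9.0, 9.0), subgradient = b - a^T x = -55.0
  y^{k+1} = 4.25 + 0.25*-55.0 = -9.5
Dual objective at y_2 = -9.5: reduced costs (41.0, 50.0), box minimizer x = (0.0, 0.0)
g(y_2) = b*y + (c1 - a1*y)*x1 + (c2 - a2*y)*x2 = 17*(-9.5) + 41.0*0.0 + 50.0*0.0 = -161.5 + 0.0 + 0.0 = -161.5


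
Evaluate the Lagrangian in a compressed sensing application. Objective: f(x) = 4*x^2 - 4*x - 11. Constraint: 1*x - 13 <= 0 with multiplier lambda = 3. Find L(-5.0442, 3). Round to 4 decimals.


Step 1: Evaluate f(x).
f(-5.0442) = 4*(-5.0442)^2 - 4*(-5.0442) - 11 = 110.9526
Step 2: Evaluate g(x).
g(-5.0442) = 1*-5.0442 - 13 = -18.0442
Step 3: Compute Lagrangian.
L = 110.9526 + 3*-18.0442 = 56.82


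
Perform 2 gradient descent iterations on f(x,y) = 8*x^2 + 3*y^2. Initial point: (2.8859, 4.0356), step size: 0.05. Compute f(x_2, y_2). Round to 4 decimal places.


Gradient descent on f(x,y) = 8*x^2 + 3*y^2.
Starting point: (2.8859, 4.0356), alpha = 0.05
Step 1: grad_x = 2*8*2.8859 = 46.1744, grad_y = 2*3*4.0356 = 24.2136
  x_1 = 2.8859 - 0.05*46.1744 = 0.5772
  y_1 = 4.0356 - 0.05*24.2136 = 2.8249
Step 2: grad_x = 2*8*0.5772 = 9.2349, grad_y = 2*3*2.8249 = 16.9495
  x_2 = 0.5772 - 0.05*9.2349 = 0.1154
  y_2 = 2.8249 - 0.05*16.9495 = 1.9774
f(0.1154, 1.9774) = 8*0.1154^2 + 3*1.9774^2 = 11.8375


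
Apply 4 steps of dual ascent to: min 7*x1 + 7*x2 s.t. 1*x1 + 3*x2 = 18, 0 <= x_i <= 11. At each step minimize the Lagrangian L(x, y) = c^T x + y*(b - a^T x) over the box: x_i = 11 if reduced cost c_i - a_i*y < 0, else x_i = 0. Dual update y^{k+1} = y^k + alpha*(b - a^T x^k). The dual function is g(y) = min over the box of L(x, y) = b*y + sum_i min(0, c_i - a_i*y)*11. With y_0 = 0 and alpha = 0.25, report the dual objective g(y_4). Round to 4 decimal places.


Dual ascent for LP: min 7*x1 + 7*x2, 1*x1 + 3*x2 = 18, 0 <= x_i <= 11
Step 1: y^k = 0.0, reduced costs: (7.0, 7.0)
  x^k = (0.0, 0.0), subgradient = b - a^T x = 18.0
  y^{k+1} = 0.0 + 0.25*18.0 = 4.5
Step 2: y^k = 4.5, reduced costs: (2.5, -6.5)
  x^k = (0.0, 11.0), subgradient = b - a^T x = -15.0
  y^{k+1} = 4.5 + 0.25*-15.0 = 0.75
Step 3: y^k = 0.75, reduced costs: (6.25, 4.75)
  x^k = (0.0, 0.0), subgradient = b - a^T x = 18.0
  y^{k+1} = 0.75 + 0.25*18.0 = 5.25
Step 4: y^k = 5.25, reduced costs: (1.75, -8.75)
  x^k = (0.0, 11.0), subgradient = b - a^T x = -15.0
  y^{k+1} = 5.25 + 0.25*-15.0 = 1.5
Dual objective at y_4 = 1.5: reduced costs (5.5, 2.5), box minimizer x = (0.0, 0.0)
g(y_4) = b*y + (c1 - a1*y)*x1 + (c2 - a2*y)*x2 = 18*1.5 + 5.5*0.0 + 2.5*0.0 = 27.0 + 0.0 + 0.0 = 27.0


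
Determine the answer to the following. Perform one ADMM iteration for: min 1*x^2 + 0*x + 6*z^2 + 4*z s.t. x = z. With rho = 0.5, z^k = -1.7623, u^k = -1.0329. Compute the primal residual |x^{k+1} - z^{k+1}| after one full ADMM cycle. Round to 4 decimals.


ADMM iteration with rho = 0.5, z^k = -1.7623, u^k = -1.0329
Step 1: x-update.
Minimize 1*x^2 + 0*x + (0.5/2)*(x + 1.7623 - 1.0329)^2
FOC: (2*1 + 0.5)*x = 0 + 0.5*(-1.7623 + 1.0329)
x^{k+1} = -0.1459
Step 2: z-update.
Minimize 6*z^2 + 4*z + (0.5/2)*(-0.1459 - z - 1.0329)^2
FOC: (2*6 + 0.5)*z = -4 + 0.5*(-0.1459 - 1.0329)
z^{k+1} = -0.3672
Step 3: u-update.
u^{k+1} = -1.0329 - 0.1459 + 0.3672 = -0.8116
Step 4: Primal residual = |-0.1459 + 0.3672| = 0.2213


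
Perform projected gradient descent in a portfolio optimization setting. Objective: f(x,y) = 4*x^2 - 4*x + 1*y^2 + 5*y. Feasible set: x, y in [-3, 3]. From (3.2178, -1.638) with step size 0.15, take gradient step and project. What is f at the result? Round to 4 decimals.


Step 1: Compute gradient at (3.2178, -1.638).
grad_x = 2*4*3.2178 - 4 = 21.7424
grad_y = 2*1*-1.638 + 5 = 1.724
Step 2: Gradient step.
x_raw = 3.2178 - 0.15*21.7424 = -0.0436
y_raw = -1.638 - 0.15*1.724 = -1.8966
Step 3: Project onto [-3, 3].
x_proj = clip(-0.0436) = -0.0436
y_proj = clip(-1.8966) = -1.8966
Step 4: Evaluate f.
f(-0.0436, -1.8966) = -5.7041


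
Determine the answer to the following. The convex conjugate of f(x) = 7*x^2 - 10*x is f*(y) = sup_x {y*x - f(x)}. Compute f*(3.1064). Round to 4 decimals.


f*(y) = sup_x {y*x - a*x^2 - b*x} = sup_x {(y-b)*x - a*x^2}
FOC: (y - b) - 2a*x = 0 => x* = (y - b)/(2a)
x* = (3.1064 + 10)/(2*7) = 0.9362
f*(3.1064) = (y-b)^2/(4a) = (3.1064 + 10)^2/(4*7)
= 171.7777/28 = 6.1349


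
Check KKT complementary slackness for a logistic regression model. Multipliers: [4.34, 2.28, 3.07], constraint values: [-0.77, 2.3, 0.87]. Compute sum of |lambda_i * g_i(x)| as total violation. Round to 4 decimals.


KKT complementary slackness check:
lambda_1 * g_1 = 4.34 * -0.77 = -3.3418
lambda_2 * g_2 = 2.28 * 2.3 = 5.244
lambda_3 * g_3 = 3.07 * 0.87 = 2.6709
Total violation = 3.3418 + 5.244 + 2.6709 = 11.2567


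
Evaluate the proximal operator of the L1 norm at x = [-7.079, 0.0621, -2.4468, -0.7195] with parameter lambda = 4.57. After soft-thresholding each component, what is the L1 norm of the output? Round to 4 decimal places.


Soft-thresholding with lambda = 4.57:
prox(-7.079) = sign(-7.079)*max(|-7.079| - 4.57, 0) = -2.509
prox(0.0621) = sign(0.0621)*max(|0.0621| - 4.57, 0) = 0.0
prox(-2.4468) = sign(-2.4468)*max(|-2.4468| - 4.57, 0) = 0.0
prox(-0.7195) = sign(-0.7195)*max(|-0.7195| - 4.57, 0) = 0.0
prox(x) = [-2.509, 0.0, 0.0, 0.0]
||prox(x)||_1 = 2.509 + 0.0 + 0.0 + 0.0 = 2.509


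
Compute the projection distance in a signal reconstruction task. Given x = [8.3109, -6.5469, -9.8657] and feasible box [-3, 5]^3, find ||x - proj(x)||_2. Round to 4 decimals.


Project each component onto [-3, 5].
clip(8.3109) = 5.0, clip(-6.5469) = -3.0, clip(-9.8657) = -3.0
Projection = [5.0, -3.0, -3.0]
Squared diffs: [10.9621, 12.5805, 47.1378]
Distance = sqrt(70.6804) = 8.4072


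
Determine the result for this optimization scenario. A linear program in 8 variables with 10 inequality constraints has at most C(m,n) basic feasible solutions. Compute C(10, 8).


Each vertex corresponds to some choice of n active constraints out of m, so the number of vertices is at most C(m, n) = m! / (n!(m-n)!).
m = 10, n = 8
Numerator: 10 * 9 * 8 * 7 * 6 * 5 * 4 * 3
Denominator: 8! = 40320
C(10, 8) = 45


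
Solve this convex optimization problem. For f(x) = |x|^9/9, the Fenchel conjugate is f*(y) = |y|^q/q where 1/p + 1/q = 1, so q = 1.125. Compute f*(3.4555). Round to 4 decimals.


The conjugate exponent q satisfies 1/p + 1/q = 1.
p = 9, so q = 9/(9 - 1) = 1.125
|y|^q = 3.4555^1.125 = 4.0348
f*(3.4555) = 4.0348 / 1.125 = 3.5865


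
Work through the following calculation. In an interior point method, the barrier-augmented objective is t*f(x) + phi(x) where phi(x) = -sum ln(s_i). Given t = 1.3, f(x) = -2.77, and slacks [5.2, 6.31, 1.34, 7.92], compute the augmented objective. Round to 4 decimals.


Step 1: Compute log-barrier.
ln values: [1.6487, 1.8421, 0.2927, 2.0694]
phi = -(1.6487 + 1.8421 + 0.2927 + 2.0694) = -5.8529
Step 2: Compute augmented objective.
t*f(x) = 1.3*-2.77 = -3.601
Total = -3.601 - 5.8529 = -9.4539


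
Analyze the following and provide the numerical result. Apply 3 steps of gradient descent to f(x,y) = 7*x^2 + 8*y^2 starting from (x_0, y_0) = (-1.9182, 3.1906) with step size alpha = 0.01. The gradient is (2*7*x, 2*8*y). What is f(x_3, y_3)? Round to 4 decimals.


Gradient descent on f(x,y) = 7*x^2 + 8*y^2.
Starting point: (-1.9182, 3.1906), alpha = 0.01
Step 1: grad_x = 2*7*-1.9182 = -26.8548, grad_y = 2*8*3.1906 = 51.0496
  x_1 = -1.9182 - 0.01*-26.8548 = -1.6497
  y_1 = 3.1906 - 0.01*51.0496 = 2.6801
Step 2: grad_x = 2*7*-1.6497 = -23.0951, grad_y = 2*8*2.6801 = 42.8817
  x_2 = -1.6497 - 0.01*-23.0951 = -1.4187
  y_2 = 2.6801 - 0.01*42.8817 = 2.2513
Step 3: grad_x = 2*7*-1.4187 = -19.8618, grad_y = 2*8*2.2513 = 36.0206
  x_3 = -1.4187 - 0.01*-19.8618 = -1.2201
  y_3 = 2.2513 - 0.01*36.0206 = 1.8911
f(-1.2201, 1.8911) = 7*(-1.2201)^2 + 8*1.8911^2 = 39.0297


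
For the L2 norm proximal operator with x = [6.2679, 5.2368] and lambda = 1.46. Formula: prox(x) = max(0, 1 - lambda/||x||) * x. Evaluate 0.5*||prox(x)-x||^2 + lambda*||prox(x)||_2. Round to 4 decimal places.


Step 1: Compute ||x||.
||x|| = 8.1677
Step 2: Compute scaling factor.
scale = max(0, 1 - 1.46/8.1677) = 0.8212
Step 3: prox(x) = [5.1475, 4.3007]
||prox(x)|| = 6.7077
Step 4: Proximal objective.
0.5*||prox-x||^2 = 1.0658
lambda*||prox|| = 9.7932
Total = 10.859


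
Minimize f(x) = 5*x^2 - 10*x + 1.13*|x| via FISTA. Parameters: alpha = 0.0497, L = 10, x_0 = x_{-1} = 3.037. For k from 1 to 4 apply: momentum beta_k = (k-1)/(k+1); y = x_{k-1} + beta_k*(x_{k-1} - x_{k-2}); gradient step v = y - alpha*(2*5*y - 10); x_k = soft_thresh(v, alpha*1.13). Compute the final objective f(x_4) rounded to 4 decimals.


FISTA on f(x) = 5*x^2 - 10*x + 1.13*|x|
L = 10, alpha = 0.0497
Iteration 1: beta = 0.0, y = 3.037 + 0.0*(3.037 - 3.037) = 3.037
  grad(y) = 20.37, v = y - alpha*grad = 2.0246
  prox(v) = soft_thresh(2.0246, 0.0562) = 1.9685
Iteration 2: beta = 0.3333, y = 1.9685 + 0.3333*(1.9685 - 3.037) = 1.6123
  grad(y) = 6.1227, v = y - alpha*grad = 1.308
  prox(v) = soft_thresh(1.308, 0.0562) = 1.2518
Iteration 3: beta = 0.5, y = 1.2518 + 0.5*(1.2518 - 1.9685) = 0.8935
  grad(y) = -1.0651, v = y - alpha*grad = 0.9464
  prox(v) = soft_thresh(0.9464, 0.0562) = 0.8903
Iteration 4: beta = 0.6, y = 0.8903 + 0.6*(0.8903 - 1.2518) = 0.6733
  grad(y) = -3.2666, v = y - alpha*grad = 0.8357
  prox(v) = soft_thresh(0.8357, 0.0562) = 0.7795
f(x_4) = 5*0.7795^2 - 10*0.7795 + 1.13*|0.7795| = -3.8761


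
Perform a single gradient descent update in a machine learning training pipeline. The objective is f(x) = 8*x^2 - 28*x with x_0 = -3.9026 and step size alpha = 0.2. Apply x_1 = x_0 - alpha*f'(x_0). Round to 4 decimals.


We compute the gradient at x_0 and apply the update.
f'(x) = 16*x - 28
f'(-3.9026) = 16*-3.9026 - 28 = -90.4416
x_1 = -3.9026 - 0.2*-90.4416 = 14.1857


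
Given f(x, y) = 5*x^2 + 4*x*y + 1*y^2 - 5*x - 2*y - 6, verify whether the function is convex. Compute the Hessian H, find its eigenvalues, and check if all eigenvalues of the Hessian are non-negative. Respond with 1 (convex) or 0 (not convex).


The Hessian of f(x,y) = 5*x^2 + 4*x*y + 1*y^2 - 5*x - 2*y - 6 is:
H = [[10, 4], [4, 2]]
Trace = 10 + 2 = 12
Determinant = 10*2 - (4)^2 = 4
Discriminant = (12)^2 - 4*4 = 128.0
Eigenvalues: lambda_1 = 0.3431, lambda_2 = 11.6569
The function is convex.

1


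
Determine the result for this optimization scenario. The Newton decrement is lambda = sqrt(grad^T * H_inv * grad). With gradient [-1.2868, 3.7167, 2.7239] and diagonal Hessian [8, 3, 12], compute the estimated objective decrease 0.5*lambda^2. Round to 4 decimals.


Step 1: H is diagonal, so H^(-1) * g = [-0.1609, 1.2389, 0.227].
Step 2: g^T H^(-1) g = sum_i g_i^2 / H_ii
  = (-1.2868)^2/8 + (3.7167)^2/3 + (2.7239)^2/12
  = 0.207 + 4.6046 + 0.6183 = 5.4299
Step 3: Objective decrease = 0.5 * g^T H^(-1) g = 2.715


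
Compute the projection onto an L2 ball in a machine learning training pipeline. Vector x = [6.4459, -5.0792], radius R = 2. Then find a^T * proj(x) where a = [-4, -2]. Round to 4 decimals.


Step 1: Compute ||x|| (intermediates to 6 decimals).
||x|| = sqrt(6.4459^2 + (-5.0792)^2) = 8.206577
Step 2: Project.
Since ||x|| > R, scale = R/||x|| = 2/8.206577 = 0.243707, proj(x) = scale * x
proj(x) = [1.570911, -1.237837]
Step 3: Dot product.
a^T * proj(x) = -4*1.570911 - 2*(-1.237837) = -3.808


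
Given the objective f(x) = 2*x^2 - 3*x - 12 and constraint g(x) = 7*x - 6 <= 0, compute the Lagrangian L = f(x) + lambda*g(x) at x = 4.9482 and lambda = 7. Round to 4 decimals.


Step 1: Evaluate f(x).
f(4.9482) = 2*4.9482^2 - 3*4.9482 - 12 = 22.1248
Step 2: Evaluate g(x).
g(4.9482) = 7*4.9482 - 6 = 28.6374
Step 3: Compute Lagrangian.
L = 22.1248 + 7*28.6374 = 222.5866


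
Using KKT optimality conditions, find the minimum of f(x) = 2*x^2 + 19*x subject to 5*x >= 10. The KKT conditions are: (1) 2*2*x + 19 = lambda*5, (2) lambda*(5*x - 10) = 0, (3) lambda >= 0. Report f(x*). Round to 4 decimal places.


Step 1: Try lambda = 0 (constraint inactive).
x_unc = -19/(2*2) = -4.75
Check: 5*-4.75 = -23.75 < 10 -- violated!
Step 2: Constraint must be active: 5*x = 10
x* = 10/5 = 2.0
lambda = (2*2*2.0 + 19)/5 = 5.4
Step 3: Compute optimal value.
f(x*) = 2*2.0^2 + 19*2.0 = 46.0


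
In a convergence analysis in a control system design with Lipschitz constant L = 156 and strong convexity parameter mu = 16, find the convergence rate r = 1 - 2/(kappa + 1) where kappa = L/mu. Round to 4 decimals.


Step 1: Compute the condition number.
kappa = L/mu = 156/16 = 9.75
Step 2: Compute the convergence rate.
r = 1 - 2/(kappa + 1) = 1 - 2*mu/(L + mu) = (L - mu)/(L + mu) = 140/172 = 0.814


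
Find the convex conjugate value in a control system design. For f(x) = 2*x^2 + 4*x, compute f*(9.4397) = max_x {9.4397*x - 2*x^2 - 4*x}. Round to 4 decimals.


f*(y) = sup_x {y*x - a*x^2 - b*x} = sup_x {(y-b)*x - a*x^2}
FOC: (y - b) - 2a*x = 0 => x* = (y - b)/(2a)
x* = (9.4397 - 4)/(2*2) = 1.3599
f*(9.4397) = (y-b)^2/(4a) = (9.4397 - 4)^2/(4*2)
= 29.5903/8 = 3.6988


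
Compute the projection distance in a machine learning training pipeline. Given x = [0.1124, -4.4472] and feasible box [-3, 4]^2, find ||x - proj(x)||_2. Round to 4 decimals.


Project each component onto [-3, 4].
clip(0.1124) = 0.1124, clip(-4.4472) = -3.0
Projection = [0.1124, -3.0]
Squared diffs: [0.0, 2.0944]
Distance = sqrt(2.0944) = 1.4472


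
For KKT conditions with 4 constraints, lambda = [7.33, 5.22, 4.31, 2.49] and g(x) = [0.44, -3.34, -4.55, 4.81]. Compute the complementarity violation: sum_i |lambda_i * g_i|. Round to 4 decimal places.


KKT complementary slackness check:
lambda_1 * g_1 = 7.33 * 0.44 = 3.2252
lambda_2 * g_2 = 5.22 * -3.34 = -17.4348
lambda_3 * g_3 = 4.31 * -4.55 = -19.6105
lambda_4 * g_4 = 2.49 * 4.81 = 11.9769
Total violation = 3.2252 + 17.4348 + 19.6105 + 11.9769 = 52.2474


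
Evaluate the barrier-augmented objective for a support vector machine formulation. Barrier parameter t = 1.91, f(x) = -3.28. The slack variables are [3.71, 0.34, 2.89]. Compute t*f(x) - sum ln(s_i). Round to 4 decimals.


Step 1: Compute log-barrier.
ln values: [1.311, -1.0788, 1.0613]
phi = -(1.311 - 1.0788 + 1.0613) = -1.2935
Step 2: Compute augmented objective.
t*f(x) = 1.91*-3.28 = -6.2648
Total = -6.2648 - 1.2935 = -7.5583


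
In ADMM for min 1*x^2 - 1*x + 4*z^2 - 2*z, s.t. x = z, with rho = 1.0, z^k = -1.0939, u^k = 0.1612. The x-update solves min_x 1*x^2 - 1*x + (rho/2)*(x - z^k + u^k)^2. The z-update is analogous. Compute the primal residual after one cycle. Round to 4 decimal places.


ADMM iteration with rho = 1.0, z^k = -1.0939, u^k = 0.1612
Step 1: x-update.
Minimize 1*x^2 - 1*x + (1.0/2)*(x + 1.0939 + 0.1612)^2
FOC: (2*1 + 1.0)*x = 1 + 1.0*(-1.0939 - 0.1612)
x^{k+1} = -0.085
Step 2: z-update.
Minimize 4*z^2 - 2*z + (1.0/2)*(-0.085 - z + 0.1612)^2
FOC: (2*4 + 1.0)*z = 2 + 1.0*(-0.085 + 0.1612)
z^{k+1} = 0.2307
Step 3: u-update.
u^{k+1} = 0.1612 - 0.085 - 0.2307 = -0.1545
Step 4: Primal residual = |-0.085 - 0.2307| = 0.3157


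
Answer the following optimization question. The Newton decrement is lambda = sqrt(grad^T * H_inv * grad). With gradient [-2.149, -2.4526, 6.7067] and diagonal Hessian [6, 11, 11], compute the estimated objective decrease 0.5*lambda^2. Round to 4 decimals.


Step 1: H is diagonal, so H^(-1) * g = [-0.3582, -0.223, 0.6097].
Step 2: g^T H^(-1) g = sum_i g_i^2 / H_ii
  = (-2.149)^2/6 + (-2.4526)^2/11 + (6.7067)^2/11
  = 0.7697 + 0.5468 + 4.0891 = 5.4056
Step 3: Objective decrease = 0.5 * g^T H^(-1) g = 2.7028


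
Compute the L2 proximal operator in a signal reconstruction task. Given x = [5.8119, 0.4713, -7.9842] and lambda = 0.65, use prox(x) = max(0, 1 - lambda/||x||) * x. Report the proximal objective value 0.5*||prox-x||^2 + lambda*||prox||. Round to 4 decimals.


Step 1: Compute ||x||.
||x|| = 9.8867
Step 2: Compute scaling factor.
scale = max(0, 1 - 0.65/9.8867) = 0.9343
Step 3: prox(x) = [5.4298, 0.4403, -7.4593]
||prox(x)|| = 9.2367
Step 4: Proximal objective.
0.5*||prox-x||^2 = 0.2113
lambda*||prox|| = 6.0039
Total = 6.2151


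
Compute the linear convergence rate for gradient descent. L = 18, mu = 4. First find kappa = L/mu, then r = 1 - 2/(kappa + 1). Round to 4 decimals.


Step 1: Compute the condition number.
kappa = L/mu = 18/4 = 4.5
Step 2: Compute the convergence rate.
r = 1 - 2/(kappa + 1) = 1 - 2*mu/(L + mu) = (L - mu)/(L + mu) = 14/22 = 0.6364


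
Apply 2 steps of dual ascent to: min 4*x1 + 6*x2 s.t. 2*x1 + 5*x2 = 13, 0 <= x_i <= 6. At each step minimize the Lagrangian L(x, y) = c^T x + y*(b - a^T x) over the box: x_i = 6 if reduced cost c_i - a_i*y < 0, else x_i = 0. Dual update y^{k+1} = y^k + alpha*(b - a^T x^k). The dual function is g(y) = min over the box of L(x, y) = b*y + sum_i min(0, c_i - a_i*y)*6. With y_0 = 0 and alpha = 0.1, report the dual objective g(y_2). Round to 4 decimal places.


Dual ascent for LP: min 4*x1 + 6*x2, 2*x1 + 5*x2 = 13, 0 <= x_i <= 6
Step 1: y^k = 0.0, reduced costs: (4.0, 6.0)
  x^k = (0.0, 0.0), subgradient = b - a^T x = 13.0
  y^{k+1} = 0.0 + 0.1*13.0 = 1.3
Step 2: y^k = 1.3, reduced costs: (1.4, -0.5)
  x^k = (0.0, 6.0), subgradient = b - a^T x = -17.0
  y^{k+1} = 1.3 + 0.1*-17.0 = -0.4
Dual objective at y_2 = -0.4: reduced costs (4.8, 8.0), box minimizer x = (0.0, 0.0)
g(y_2) = b*y + (c1 - a1*y)*x1 + (c2 - a2*y)*x2 = 13*(-0.4) + 4.8*0.0 + 8.0*0.0 = -5.2 + 0.0 + 0.0 = -5.2


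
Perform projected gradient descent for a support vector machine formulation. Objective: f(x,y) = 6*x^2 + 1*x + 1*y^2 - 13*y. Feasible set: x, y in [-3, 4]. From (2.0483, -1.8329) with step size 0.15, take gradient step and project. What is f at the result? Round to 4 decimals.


Step 1: Compute gradient at (2.0483, -1.8329).
grad_x = 2*6*2.0483 + 1 = 25.5796
grad_y = 2*1*-1.8329 - 13 = -16.6658
Step 2: Gradient step.
x_raw = 2.0483 - 0.15*25.5796 = -1.7886
y_raw = -1.8329 - 0.15*-16.6658 = 0.667
Step 3: Project onto [-3, 4].
x_proj = clip(-1.7886) = -1.7886
y_proj = clip(0.667) = 0.667
Step 4: Evaluate f.
f(-1.7886, 0.667) = 9.181


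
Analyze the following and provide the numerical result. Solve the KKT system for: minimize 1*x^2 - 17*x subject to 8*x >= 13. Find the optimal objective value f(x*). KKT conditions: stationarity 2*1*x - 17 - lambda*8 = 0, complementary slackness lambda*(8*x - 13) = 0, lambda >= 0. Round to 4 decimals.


Step 1: Try lambda = 0 (constraint inactive).
Stationarity: 2*1*x - 17 = 0
x* = 17/(2*1) = 8.5
Check constraint: 8*8.5 = 68.0 >= 13 -- satisfied.
Step 2: Compute optimal value.
f(x*) = 1*8.5^2 - 17*8.5 = -72.25


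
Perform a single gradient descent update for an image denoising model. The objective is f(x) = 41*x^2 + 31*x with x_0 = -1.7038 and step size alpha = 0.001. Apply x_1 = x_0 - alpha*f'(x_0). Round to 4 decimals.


We compute the gradient at x_0 and apply the update.
f'(x) = 82*x + 31
f'(-1.7038) = 82*-1.7038 + 31 = -108.7116
x_1 = -1.7038 - 0.001*-108.7116 = -1.5951


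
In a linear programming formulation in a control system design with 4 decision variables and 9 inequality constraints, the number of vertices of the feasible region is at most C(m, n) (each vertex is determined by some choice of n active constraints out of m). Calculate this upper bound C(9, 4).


Each vertex corresponds to some choice of n active constraints out of m, so the number of vertices is at most C(m, n) = m! / (n!(m-n)!).
m = 9, n = 4
Numerator: 9 * 8 * 7 * 6
Denominator: 4! = 24
C(9, 4) = 126


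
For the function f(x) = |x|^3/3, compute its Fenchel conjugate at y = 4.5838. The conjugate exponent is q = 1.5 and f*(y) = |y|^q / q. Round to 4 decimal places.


The conjugate exponent q satisfies 1/p + 1/q = 1.
p = 3, so q = 3/(3 - 1) = 1.5
|y|^q = 4.5838^1.5 = 9.8138
f*(4.5838) = 9.8138 / 1.5 = 6.5426


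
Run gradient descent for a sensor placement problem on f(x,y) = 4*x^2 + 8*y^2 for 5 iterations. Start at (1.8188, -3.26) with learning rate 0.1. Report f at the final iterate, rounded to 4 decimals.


Gradient descent on f(x,y) = 4*x^2 + 8*y^2.
Starting point: (1.8188, -3.26), alpha = 0.1
Step 1: grad_x = 2*4*1.8188 = 14.5504, grad_y = 2*8*-3.26 = -52.16
  x_1 = 1.8188 - 0.1*14.5504 = 0.3638
  y_1 = -3.26 - 0.1*-52.16 = 1.956
Step 2: grad_x = 2*4*0.3638 = 2.9101, grad_y = 2*8*1.956 = 31.296
  x_2 = 0.3638 - 0.1*2.9101 = 0.0728
  y_2 = 1.956 - 0.1*31.296 = -1.1736
Step 3: grad_x = 2*4*0.0728 = 0.582, grad_y = 2*8*-1.1736 = -18.7776
  x_3 = 0.0728 - 0.1*0.582 = 0.0146
  y_3 = -1.1736 - 0.1*-18.7776 = 0.7042
Step 4: grad_x = 2*4*0.0146 = 0.1164, grad_y = 2*8*0.7042 = 11.2666
  x_4 = 0.0146 - 0.1*0.1164 = 0.0029
  y_4 = 0.7042 - 0.1*11.2666 = -0.4225
Step 5: grad_x = 2*4*0.0029 = 0.0233, grad_y = 2*8*-0.4225 = -6.7599
  x_5 = 0.0029 - 0.1*0.0233 = 0.0006
  y_5 = -0.4225 - 0.1*-6.7599 = 0.2535
f(0.0006, 0.2535) = 4*0.0006^2 + 8*0.2535^2 = 0.5141


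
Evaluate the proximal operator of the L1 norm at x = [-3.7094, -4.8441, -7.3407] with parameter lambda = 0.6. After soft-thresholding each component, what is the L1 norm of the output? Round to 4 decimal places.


Soft-thresholding with lambda = 0.6:
prox(-3.7094) = sign(-3.7094)*max(|-3.7094| - 0.6, 0) = -3.1094
prox(-4.8441) = sign(-4.8441)*max(|-4.8441| - 0.6, 0) = -4.2441
prox(-7.3407) = sign(-7.3407)*max(|-7.3407| - 0.6, 0) = -6.7407
prox(x) = [-3.1094, -4.2441, -6.7407]
||prox(x)||_1 = 3.1094 + 4.2441 + 6.7407 = 14.0942


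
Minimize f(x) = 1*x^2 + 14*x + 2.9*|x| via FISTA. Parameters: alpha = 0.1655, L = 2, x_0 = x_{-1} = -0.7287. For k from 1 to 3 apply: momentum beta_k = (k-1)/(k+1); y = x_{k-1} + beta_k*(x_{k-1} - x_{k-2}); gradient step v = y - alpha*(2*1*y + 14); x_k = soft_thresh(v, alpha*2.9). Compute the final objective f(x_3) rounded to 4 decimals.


FISTA on f(x) = 1*x^2 + 14*x + 2.9*|x|
L = 2, alpha = 0.1655
Iteration 1: beta = 0.0, y = -0.7287 + 0.0*(-0.7287 + 0.7287) = -0.7287
  grad(y) = 12.5426, v = y - alpha*grad = -2.8045
  prox(v) = soft_thresh(-2.8045, 0.48) = -2.3246
Iteration 2: beta = 0.3333, y = -2.3246 + 0.3333*(-2.3246 + 0.7287) = -2.8565
  grad(y) = 8.287, v = y - alpha*grad = -4.228
  prox(v) = soft_thresh(-4.228, 0.48) = -3.748
Iteration 3: beta = 0.5, y = -3.748 + 0.5*(-3.748 + 2.3246) = -4.4598
  grad(y) = 5.0804, v = y - alpha*grad = -5.3006
  prox(v) = soft_thresh(-5.3006, 0.48) = -4.8207
f(x_3) = 1*(-4.8207)^2 + 14*(-4.8207) + 2.9*|-4.8207| = -30.2706
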